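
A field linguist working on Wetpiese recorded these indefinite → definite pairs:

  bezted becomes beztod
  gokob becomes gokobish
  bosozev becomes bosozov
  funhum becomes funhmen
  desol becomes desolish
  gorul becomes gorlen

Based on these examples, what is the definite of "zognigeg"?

zognigog

"zognigeg" has last vowel 'e'. The stems whose last vowel is 'e' (bezted → beztod, bosozev → bosozov) change the last vowel to 'o'.
The other patterns: stems whose last vowel is 'o' add -ish; stems whose last vowel is 'u' delete the last vowel and add -en.
So zognigeg → zognigog.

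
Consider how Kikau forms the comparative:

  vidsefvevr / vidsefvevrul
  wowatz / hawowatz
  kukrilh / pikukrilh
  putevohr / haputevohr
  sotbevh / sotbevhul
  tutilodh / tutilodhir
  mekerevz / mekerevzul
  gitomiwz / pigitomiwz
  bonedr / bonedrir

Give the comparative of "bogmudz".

bogmudzir

bonedr and vidsefvevr both end in -r yet inflect differently (bonedrir, vidsefvevrul), so the final letter is not what conditions the rule; the second-to-last letter is.
"bogmudz" has second-to-last letter 'd'. The stems whose second-to-last letter is 'd' (tutilodh → tutilodhir, bonedr → bonedrir) add -ir.
So bogmudz → bogmudzir.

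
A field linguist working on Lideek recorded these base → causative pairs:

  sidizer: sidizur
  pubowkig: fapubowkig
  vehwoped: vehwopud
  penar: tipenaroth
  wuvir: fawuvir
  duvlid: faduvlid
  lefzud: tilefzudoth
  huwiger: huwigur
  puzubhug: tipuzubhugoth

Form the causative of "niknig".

"niknig" has last vowel 'i'. The stems whose last vowel is 'i' (pubowkig → fapubowkig, duvlid → faduvlid, wuvir → fawuvir) add the prefix fa-.
The other patterns: stems whose last vowel is 'a' or 'u' add ti- … -oth around the stem; stems whose last vowel is 'e' change the last vowel to 'u'.
So niknig → faniknig.

faniknig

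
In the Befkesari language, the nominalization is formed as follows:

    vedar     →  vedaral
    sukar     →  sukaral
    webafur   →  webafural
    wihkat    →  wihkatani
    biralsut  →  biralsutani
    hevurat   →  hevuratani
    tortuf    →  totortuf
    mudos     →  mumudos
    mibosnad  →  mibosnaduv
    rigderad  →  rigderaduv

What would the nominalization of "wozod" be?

"wozod" ends in -d. The stems ending in -d (mibosnad → mibosnaduv, rigderad → rigderaduv) add -uv.
So wozod → wozoduv.

wozoduv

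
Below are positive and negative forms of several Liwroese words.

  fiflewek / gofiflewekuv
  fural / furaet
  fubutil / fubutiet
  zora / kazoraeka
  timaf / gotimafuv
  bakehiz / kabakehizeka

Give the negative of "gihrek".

fural and zora both have last vowel 'a' yet inflect differently (furaet, kazoraeka), so the last vowel is not what conditions the rule; the final letter is.
"gihrek" ends in -k. The one such stem in the data (fiflewek → gofiflewekuv) adds go- … -uv around the stem, so the same rule applies.
So gihrek → gogihrekuv.

gogihrekuv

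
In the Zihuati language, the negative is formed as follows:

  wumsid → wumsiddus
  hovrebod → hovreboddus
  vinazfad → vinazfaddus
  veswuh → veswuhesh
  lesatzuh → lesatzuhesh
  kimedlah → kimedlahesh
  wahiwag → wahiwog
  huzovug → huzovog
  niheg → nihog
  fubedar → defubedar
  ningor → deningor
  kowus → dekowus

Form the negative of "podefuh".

vinazfad and kimedlah both have last vowel 'a' yet inflect differently (vinazfaddus, kimedlahesh), so the last vowel is not what conditions the rule; the final letter is.
"podefuh" ends in -h. The stems ending in -h (veswuh → veswuhesh, lesatzuh → lesatzuhesh, kimedlah → kimedlahesh) add -esh.
The other patterns: stems ending in -d double the final consonant and add -us; stems ending in -g change the last vowel to 'o'; stems ending in -r or -s add the prefix de-.
So podefuh → podefuhesh.

podefuhesh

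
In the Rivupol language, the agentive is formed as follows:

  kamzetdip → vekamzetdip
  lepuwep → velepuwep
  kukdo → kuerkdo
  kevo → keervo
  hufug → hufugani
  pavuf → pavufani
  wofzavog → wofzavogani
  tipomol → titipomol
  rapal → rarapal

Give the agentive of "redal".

reredal

kukdo and wofzavog both have last vowel 'o' yet inflect differently (kuerkdo, wofzavogani), so the last vowel is not what conditions the rule; the final letter is.
"redal" ends in -l. The stems ending in -l (tipomol → titipomol, rapal → rarapal) repeat the first consonant+vowel as a prefix.
So redal → reredal.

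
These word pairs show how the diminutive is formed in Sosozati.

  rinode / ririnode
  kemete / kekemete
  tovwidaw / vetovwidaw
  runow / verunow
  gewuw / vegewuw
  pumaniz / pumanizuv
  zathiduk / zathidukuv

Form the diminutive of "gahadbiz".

gahadbizuv

"gahadbiz" ends in -z. The one such stem in the data (pumaniz → pumanizuv) adds -uv, so the same rule applies.
So gahadbiz → gahadbizuv.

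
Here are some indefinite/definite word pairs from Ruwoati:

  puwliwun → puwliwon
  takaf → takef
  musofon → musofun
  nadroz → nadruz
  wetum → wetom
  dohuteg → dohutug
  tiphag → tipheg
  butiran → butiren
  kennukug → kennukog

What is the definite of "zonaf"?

puwliwun and butiran both end in -n yet inflect differently (puwliwon, butiren), so the final letter is not what conditions the rule; the last vowel is.
"zonaf" has last vowel 'a'. The stems whose last vowel is 'a' (butiran → butiren, tiphag → tipheg, takaf → takef) change the last vowel to 'e'.
The other patterns: stems whose last vowel is 'u' change the last vowel to 'o'; stems whose last vowel is 'e' or 'o' change the last vowel to 'u'.
So zonaf → zonef.

zonef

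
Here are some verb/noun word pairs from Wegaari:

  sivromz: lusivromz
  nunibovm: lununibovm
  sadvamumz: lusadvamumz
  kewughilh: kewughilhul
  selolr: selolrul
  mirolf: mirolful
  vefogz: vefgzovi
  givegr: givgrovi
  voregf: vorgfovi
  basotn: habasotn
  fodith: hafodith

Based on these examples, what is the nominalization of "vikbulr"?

vikbulrul

sivromz and vefogz both end in -z yet inflect differently (lusivromz, vefgzovi), so the final letter is not what conditions the rule; the second-to-last letter is.
"vikbulr" has second-to-last letter 'l'. The stems whose second-to-last letter is 'l' (kewughilh → kewughilhul, selolr → selolrul, mirolf → mirolful) add -ul.
So vikbulr → vikbulrul.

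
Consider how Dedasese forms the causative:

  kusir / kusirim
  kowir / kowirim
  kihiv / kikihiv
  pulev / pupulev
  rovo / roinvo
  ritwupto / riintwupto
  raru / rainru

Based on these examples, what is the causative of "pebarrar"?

pebarrarim

kusir and kihiv both have last vowel 'i' yet inflect differently (kusirim, kikihiv), so the last vowel is not what conditions the rule; the final letter is.
"pebarrar" ends in -r. The stems ending in -r (kusir → kusirim, kowir → kowirim) add -im.
The other patterns: stems ending in -v repeat the first consonant+vowel as a prefix; stems ending in -o or -u insert -in- after the first vowel.
So pebarrar → pebarrarim.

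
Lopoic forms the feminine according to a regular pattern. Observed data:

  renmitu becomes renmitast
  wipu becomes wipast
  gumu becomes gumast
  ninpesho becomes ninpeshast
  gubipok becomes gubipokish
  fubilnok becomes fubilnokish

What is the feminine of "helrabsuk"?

helrabsukish

ninpesho and gubipok both have last vowel 'o' yet inflect differently (ninpeshast, gubipokish), so the last vowel is not what conditions the rule; whether the stem ends in a vowel or a consonant is.
"helrabsuk" ends in a consonant. The stems ending in a consonant (gubipok → gubipokish, fubilnok → fubilnokish) add -ish.
The other pattern: stems ending in a vowel drop the final letter and add -ast.
So helrabsuk → helrabsukish.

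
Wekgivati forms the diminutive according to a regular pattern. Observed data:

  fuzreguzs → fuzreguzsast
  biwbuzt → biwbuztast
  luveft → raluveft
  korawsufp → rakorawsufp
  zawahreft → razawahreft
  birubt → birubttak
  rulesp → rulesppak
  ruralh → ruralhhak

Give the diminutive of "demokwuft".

rademokwuft

biwbuzt and luveft both end in -t yet inflect differently (biwbuztast, raluveft), so the final letter is not what conditions the rule; the second-to-last letter is.
"demokwuft" has second-to-last letter 'f'. The stems whose second-to-last letter is 'f' (luveft → raluveft, korawsufp → rakorawsufp, zawahreft → razawahreft) add the prefix ra-.
The other patterns: stems whose second-to-last letter is 'z' add -ast; stems whose second-to-last letter is 'b', 'l' or 's' double the final consonant and add -ak.
So demokwuft → rademokwuft.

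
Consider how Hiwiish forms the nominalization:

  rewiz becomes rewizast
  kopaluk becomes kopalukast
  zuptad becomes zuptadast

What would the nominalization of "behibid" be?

Every pair shown (rewiz → rewizast, kopaluk → kopalukast, zuptad → zuptadast) follows the same rule: add -ast.
So behibid → behibidast.

behibidast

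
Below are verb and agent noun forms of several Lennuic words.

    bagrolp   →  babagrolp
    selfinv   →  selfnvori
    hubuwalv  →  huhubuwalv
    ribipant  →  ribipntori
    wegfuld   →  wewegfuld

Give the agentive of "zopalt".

"zopalt" has second-to-last letter 'l'. The stems whose second-to-last letter is 'l' (wegfuld → wewegfuld, bagrolp → babagrolp, hubuwalv → huhubuwalv) repeat the first consonant+vowel as a prefix.
The other pattern: stems whose second-to-last letter is 'n' delete the last vowel and add -ori.
So zopalt → zozopalt.

zozopalt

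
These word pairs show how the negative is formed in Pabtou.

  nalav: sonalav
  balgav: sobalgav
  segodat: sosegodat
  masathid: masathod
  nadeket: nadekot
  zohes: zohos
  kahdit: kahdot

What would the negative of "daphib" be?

daphob

"daphib" has last vowel 'i'. The stems whose last vowel is 'i' (masathid → masathod, kahdit → kahdot) change the last vowel to 'o'.
The other pattern: stems whose last vowel is 'a' add the prefix so-.
So daphib → daphob.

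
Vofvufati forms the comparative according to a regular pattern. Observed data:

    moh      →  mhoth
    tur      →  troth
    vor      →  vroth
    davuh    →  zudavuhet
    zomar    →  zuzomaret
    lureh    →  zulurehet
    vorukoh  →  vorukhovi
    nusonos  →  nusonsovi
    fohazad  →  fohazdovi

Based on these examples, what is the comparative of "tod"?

tdoth

"tod" has 1 vowel. The stems with 1 vowel (moh → mhoth, tur → troth, vor → vroth) delete the last vowel and add -oth.
The other patterns: stems with 2 vowels add zu- … -et around the stem; stems with 3 vowels delete the last vowel and add -ovi.
So tod → tdoth.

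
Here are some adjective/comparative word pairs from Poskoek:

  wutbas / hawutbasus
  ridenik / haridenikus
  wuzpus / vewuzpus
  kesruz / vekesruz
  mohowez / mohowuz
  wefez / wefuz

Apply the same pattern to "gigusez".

"gigusez" has last vowel 'e'. The stems whose last vowel is 'e' (mohowez → mohowuz, wefez → wefuz) change the last vowel to 'u'.
The other patterns: stems whose last vowel is 'a' or 'i' add ha- … -us around the stem; stems whose last vowel is 'u' add the prefix ve-.
So gigusez → gigusuz.

gigusuz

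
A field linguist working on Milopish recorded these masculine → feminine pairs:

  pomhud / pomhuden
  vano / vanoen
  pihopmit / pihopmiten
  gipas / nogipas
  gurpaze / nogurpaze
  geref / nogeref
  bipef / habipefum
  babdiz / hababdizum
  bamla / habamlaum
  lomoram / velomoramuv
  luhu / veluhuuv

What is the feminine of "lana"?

velanauv

geref and bipef both end in -f yet inflect differently (nogeref, habipefum), so the final letter is not what conditions the rule; the first letter is.
"lana" begins with l-. The stems beginning with l- (lomoram → velomoramuv, luhu → veluhuuv) add ve- … -uv around the stem.
The other patterns: stems beginning with p- or v- add -en; stems beginning with g- add the prefix no-; stems beginning with b- add ha- … -um around the stem.
So lana → velanauv.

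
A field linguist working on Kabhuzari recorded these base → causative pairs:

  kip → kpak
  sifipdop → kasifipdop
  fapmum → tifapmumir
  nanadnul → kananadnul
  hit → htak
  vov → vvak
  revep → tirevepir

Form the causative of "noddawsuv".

kanoddawsuv

kip and revep both end in -p yet inflect differently (kpak, tirevepir), so the final letter is not what conditions the rule; the number of vowels is.
"noddawsuv" has 3 vowels. The stems with 3 vowels (sifipdop → kasifipdop, nanadnul → kananadnul) add the prefix ka-.
The other patterns: stems with 1 vowel delete the last vowel and add -ak; stems with 2 vowels add ti- … -ir around the stem.
So noddawsuv → kanoddawsuv.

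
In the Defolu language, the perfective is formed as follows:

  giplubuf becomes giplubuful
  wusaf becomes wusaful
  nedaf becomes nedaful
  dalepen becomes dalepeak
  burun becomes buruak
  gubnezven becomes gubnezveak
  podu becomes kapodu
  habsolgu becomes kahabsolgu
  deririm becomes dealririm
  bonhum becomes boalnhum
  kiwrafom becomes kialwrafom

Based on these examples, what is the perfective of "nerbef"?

"nerbef" ends in -f. The stems ending in -f (giplubuf → giplubuful, wusaf → wusaful, nedaf → nedaful) add -ul.
The other patterns: stems ending in -n drop the final letter and add -ak; stems ending in -u add the prefix ka-; stems ending in -m insert -al- after the first vowel.
So nerbef → nerbeful.

nerbeful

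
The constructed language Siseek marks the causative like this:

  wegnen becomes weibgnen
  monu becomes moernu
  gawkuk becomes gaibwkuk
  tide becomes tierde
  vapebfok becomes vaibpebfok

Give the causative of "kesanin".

"kesanin" ends in a consonant. The stems ending in a consonant (vapebfok → vaibpebfok, wegnen → weibgnen, gawkuk → gaibwkuk) insert -ib- after the first vowel.
So kesanin → keibsanin.

keibsanin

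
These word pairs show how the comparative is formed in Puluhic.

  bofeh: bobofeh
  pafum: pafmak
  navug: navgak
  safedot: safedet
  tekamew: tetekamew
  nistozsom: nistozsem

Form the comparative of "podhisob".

"podhisob" has last vowel 'o'. The stems whose last vowel is 'o' (nistozsom → nistozsem, safedot → safedet) change the last vowel to 'e'.
So podhisob → podhiseb.

podhiseb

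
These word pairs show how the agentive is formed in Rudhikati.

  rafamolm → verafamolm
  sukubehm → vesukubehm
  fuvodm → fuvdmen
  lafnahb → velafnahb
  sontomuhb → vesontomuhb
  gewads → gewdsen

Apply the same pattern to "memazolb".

vememazolb

"memazolb" has second-to-last letter 'l'. The one such stem in the data (rafamolm → verafamolm) adds the prefix ve-, so the same rule applies.
The other pattern: stems whose second-to-last letter is 'd' delete the last vowel and add -en.
So memazolb → vememazolb.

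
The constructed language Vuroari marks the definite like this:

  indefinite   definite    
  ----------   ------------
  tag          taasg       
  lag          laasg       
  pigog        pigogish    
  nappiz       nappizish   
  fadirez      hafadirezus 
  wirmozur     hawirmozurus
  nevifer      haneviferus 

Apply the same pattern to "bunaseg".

habunasegus

tag and pigog both end in -g yet inflect differently (taasg, pigogish), so the final letter is not what conditions the rule; the number of vowels is.
"bunaseg" has 3 vowels. The stems with 3 vowels (fadirez → hafadirezus, wirmozur → hawirmozurus, nevifer → haneviferus) add ha- … -us around the stem.
The other patterns: stems with 1 vowel insert -as- after the first vowel; stems with 2 vowels add -ish.
So bunaseg → habunasegus.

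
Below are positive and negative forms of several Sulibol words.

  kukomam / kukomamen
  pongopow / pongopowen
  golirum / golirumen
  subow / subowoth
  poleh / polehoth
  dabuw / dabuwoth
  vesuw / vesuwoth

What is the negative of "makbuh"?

makbuhoth

pongopow and vesuw both end in -w yet inflect differently (pongopowen, vesuwoth), so the final letter is not what conditions the rule; the number of vowels is.
"makbuh" has 2 vowels. The stems with 2 vowels (vesuw → vesuwoth, subow → subowoth, dabuw → dabuwoth) add -oth.
The other pattern: stems with 3 vowels add -en.
So makbuh → makbuhoth.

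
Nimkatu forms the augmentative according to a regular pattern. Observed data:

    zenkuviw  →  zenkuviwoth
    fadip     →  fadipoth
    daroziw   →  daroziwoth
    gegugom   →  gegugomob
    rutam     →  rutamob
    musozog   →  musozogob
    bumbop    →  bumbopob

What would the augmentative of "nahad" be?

"nahad" has last vowel 'a'. The one such stem in the data (rutam → rutamob) adds -ob, so the same rule applies.
So nahad → nahadob.

nahadob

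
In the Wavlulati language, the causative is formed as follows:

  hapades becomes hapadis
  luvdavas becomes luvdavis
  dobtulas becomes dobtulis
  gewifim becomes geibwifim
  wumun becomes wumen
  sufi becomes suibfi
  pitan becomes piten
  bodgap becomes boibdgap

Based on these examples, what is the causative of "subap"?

suibbap

dobtulas and pitan both have last vowel 'a' yet inflect differently (dobtulis, piten), so the last vowel is not what conditions the rule; the final letter is.
"subap" ends in -p. The one such stem in the data (bodgap → boibdgap) inserts -ib- after the first vowel (as do gewifim, sufi), so the same rule applies.
The other patterns: stems ending in -s change the last vowel to 'i'; stems ending in -n change the last vowel to 'e'.
So subap → suibbap.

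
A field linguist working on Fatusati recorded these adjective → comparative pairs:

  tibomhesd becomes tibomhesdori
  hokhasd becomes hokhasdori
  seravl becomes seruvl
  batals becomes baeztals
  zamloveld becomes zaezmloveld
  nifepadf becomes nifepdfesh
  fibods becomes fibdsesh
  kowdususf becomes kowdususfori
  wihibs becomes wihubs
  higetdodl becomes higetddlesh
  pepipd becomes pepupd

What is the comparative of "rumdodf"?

zamloveld and hokhasd both end in -d yet inflect differently (zaezmloveld, hokhasdori), so the final letter is not what conditions the rule; the second-to-last letter is.
"rumdodf" has second-to-last letter 'd'. The stems whose second-to-last letter is 'd' (fibods → fibdsesh, nifepadf → nifepdfesh, higetdodl → higetddlesh) delete the last vowel and add -esh.
So rumdodf → rumddfesh.

rumddfesh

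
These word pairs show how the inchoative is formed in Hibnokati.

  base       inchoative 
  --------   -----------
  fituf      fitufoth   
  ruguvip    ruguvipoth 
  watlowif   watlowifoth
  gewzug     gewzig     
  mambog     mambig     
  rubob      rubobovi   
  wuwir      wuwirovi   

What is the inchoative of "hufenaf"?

hufenafoth

fituf and gewzug both have last vowel 'u' yet inflect differently (fitufoth, gewzig), so the last vowel is not what conditions the rule; the final letter is.
"hufenaf" ends in -f. The stems ending in -f (fituf → fitufoth, watlowif → watlowifoth) add -oth.
The other patterns: stems ending in -g change the last vowel to 'i'; stems ending in -b or -r add -ovi.
So hufenaf → hufenafoth.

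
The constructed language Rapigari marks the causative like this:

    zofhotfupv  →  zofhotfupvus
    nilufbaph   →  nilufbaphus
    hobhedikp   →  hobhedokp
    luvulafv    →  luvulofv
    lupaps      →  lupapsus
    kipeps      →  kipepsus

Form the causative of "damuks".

zofhotfupv and luvulafv both end in -v yet inflect differently (zofhotfupvus, luvulofv), so the final letter is not what conditions the rule; the second-to-last letter is.
"damuks" has second-to-last letter 'k'. The one such stem in the data (hobhedikp → hobhedokp) changes the last vowel to 'o' (as does luvulafv), so the same rule applies.
The other pattern: stems whose second-to-last letter is 'p' add -us.
So damuks → damoks.

damoks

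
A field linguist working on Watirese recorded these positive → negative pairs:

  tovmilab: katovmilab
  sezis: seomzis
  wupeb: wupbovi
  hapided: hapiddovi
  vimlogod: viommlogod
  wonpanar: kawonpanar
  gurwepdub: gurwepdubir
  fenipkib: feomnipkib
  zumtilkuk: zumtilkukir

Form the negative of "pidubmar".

kapidubmar

"pidubmar" has last vowel 'a'. The stems whose last vowel is 'a' (tovmilab → katovmilab, wonpanar → kawonpanar) add the prefix ka-.
The other patterns: stems whose last vowel is 'e' delete the last vowel and add -ovi; stems whose last vowel is 'u' add -ir; stems whose last vowel is 'i' or 'o' insert -om- after the first vowel.
So pidubmar → kapidubmar.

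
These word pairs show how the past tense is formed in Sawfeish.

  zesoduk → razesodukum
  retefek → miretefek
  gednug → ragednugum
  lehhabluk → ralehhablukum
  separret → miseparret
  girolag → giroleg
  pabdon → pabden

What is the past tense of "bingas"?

zesoduk and retefek both end in -k yet inflect differently (razesodukum, miretefek), so the final letter is not what conditions the rule; the last vowel is.
"bingas" has last vowel 'a'. The one such stem in the data (girolag → giroleg) changes the last vowel to 'e' (as does pabdon), so the same rule applies.
So bingas → binges.

binges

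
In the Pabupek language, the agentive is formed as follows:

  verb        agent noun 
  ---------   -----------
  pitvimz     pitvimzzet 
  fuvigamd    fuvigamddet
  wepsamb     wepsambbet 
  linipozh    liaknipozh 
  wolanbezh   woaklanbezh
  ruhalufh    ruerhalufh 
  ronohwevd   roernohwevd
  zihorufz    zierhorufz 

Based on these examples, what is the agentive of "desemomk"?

desemomkket

linipozh and ruhalufh both end in -h yet inflect differently (liaknipozh, ruerhalufh), so the final letter is not what conditions the rule; the second-to-last letter is.
"desemomk" has second-to-last letter 'm'. The stems whose second-to-last letter is 'm' (pitvimz → pitvimzzet, fuvigamd → fuvigamddet, wepsamb → wepsambbet) double the final consonant and add -et.
The other patterns: stems whose second-to-last letter is 'z' insert -ak- after the first vowel; stems whose second-to-last letter is 'f' or 'v' insert -er- after the first vowel.
So desemomk → desemomkket.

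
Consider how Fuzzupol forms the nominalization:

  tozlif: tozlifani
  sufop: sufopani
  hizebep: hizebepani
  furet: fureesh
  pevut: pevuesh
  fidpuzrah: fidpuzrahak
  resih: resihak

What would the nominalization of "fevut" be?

fevuesh

hizebep and furet both have last vowel 'e' yet inflect differently (hizebepani, fureesh), so the last vowel is not what conditions the rule; the final letter is.
"fevut" ends in -t. The stems ending in -t (furet → fureesh, pevut → pevuesh) drop the final letter and add -esh.
So fevut → fevuesh.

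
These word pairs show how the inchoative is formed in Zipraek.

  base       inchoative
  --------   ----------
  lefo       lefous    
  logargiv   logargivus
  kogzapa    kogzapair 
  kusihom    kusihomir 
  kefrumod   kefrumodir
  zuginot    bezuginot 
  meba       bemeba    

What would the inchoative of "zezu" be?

bezezu

"zezu" begins with z-. The one such stem in the data (zuginot → bezuginot) adds the prefix be-, so the same rule applies.
So zezu → bezezu.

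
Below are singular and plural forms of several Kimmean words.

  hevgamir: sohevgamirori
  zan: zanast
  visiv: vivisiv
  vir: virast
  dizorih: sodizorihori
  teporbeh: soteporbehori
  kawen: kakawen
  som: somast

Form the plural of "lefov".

zan and kawen both end in -n yet inflect differently (zanast, kakawen), so the final letter is not what conditions the rule; the number of vowels is.
"lefov" has 2 vowels. The stems with 2 vowels (visiv → vivisiv, kawen → kakawen) repeat the first consonant+vowel as a prefix.
So lefov → lelefov.

lelefov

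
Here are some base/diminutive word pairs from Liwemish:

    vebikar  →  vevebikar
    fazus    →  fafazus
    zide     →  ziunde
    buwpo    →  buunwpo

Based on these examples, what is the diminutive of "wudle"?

wuundle

fazus and zide both have 2 vowels yet inflect differently (fafazus, ziunde), so the number of vowels is not what conditions the rule; whether the stem ends in a vowel or a consonant is.
"wudle" ends in a vowel. The stems ending in a vowel (zide → ziunde, buwpo → buunwpo) insert -un- after the first vowel.
So wudle → wuundle.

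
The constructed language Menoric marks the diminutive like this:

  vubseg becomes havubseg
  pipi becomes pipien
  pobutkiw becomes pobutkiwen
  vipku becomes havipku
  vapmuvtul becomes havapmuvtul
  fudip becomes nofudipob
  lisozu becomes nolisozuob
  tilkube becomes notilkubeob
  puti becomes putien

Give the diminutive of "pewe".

peween

vipku and lisozu both end in -u yet inflect differently (havipku, nolisozuob), so the final letter is not what conditions the rule; the first letter is.
"pewe" begins with p-. The stems beginning with p- (pipi → pipien, pobutkiw → pobutkiwen, puti → putien) add -en.
So pewe → peween.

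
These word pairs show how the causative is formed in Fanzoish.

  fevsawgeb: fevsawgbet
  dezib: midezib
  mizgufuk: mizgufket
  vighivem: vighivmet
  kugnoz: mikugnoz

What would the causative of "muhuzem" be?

muhuzmet

"muhuzem" has 3 vowels. The stems with 3 vowels (vighivem → vighivmet, mizgufuk → mizgufket, fevsawgeb → fevsawgbet) delete the last vowel and add -et.
So muhuzem → muhuzmet.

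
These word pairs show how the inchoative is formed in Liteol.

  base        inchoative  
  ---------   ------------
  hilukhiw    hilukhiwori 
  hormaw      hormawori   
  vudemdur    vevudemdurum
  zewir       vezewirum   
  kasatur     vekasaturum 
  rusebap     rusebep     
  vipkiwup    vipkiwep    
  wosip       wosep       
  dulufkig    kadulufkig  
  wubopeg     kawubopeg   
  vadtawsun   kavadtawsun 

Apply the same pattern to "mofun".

hilukhiw and zewir both have last vowel 'i' yet inflect differently (hilukhiwori, vezewirum), so the last vowel is not what conditions the rule; the final letter is.
"mofun" ends in -n. The one such stem in the data (vadtawsun → kavadtawsun) adds the prefix ka-, so the same rule applies.
The other patterns: stems ending in -w add -ori; stems ending in -r add ve- … -um around the stem; stems ending in -p change the last vowel to 'e'.
So mofun → kamofun.

kamofun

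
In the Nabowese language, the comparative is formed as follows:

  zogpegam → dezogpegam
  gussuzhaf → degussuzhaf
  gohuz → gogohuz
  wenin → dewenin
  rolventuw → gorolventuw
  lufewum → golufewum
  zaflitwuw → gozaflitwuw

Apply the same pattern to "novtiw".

denovtiw

"novtiw" has last vowel 'i'. The one such stem in the data (wenin → dewenin) adds the prefix de-, so the same rule applies.
So novtiw → denovtiw.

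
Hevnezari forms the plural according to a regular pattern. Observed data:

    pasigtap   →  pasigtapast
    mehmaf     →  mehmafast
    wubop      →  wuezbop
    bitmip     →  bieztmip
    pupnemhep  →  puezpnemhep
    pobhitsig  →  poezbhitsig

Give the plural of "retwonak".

retwonakast

pasigtap and wubop both end in -p yet inflect differently (pasigtapast, wuezbop), so the final letter is not what conditions the rule; the last vowel is.
"retwonak" has last vowel 'a'. The stems whose last vowel is 'a' (pasigtap → pasigtapast, mehmaf → mehmafast) add -ast.
So retwonak → retwonakast.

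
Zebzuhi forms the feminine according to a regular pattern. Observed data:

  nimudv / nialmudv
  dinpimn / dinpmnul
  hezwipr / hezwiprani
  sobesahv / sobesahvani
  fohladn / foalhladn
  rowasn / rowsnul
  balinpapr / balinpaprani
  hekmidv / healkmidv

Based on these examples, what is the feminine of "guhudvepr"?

nimudv and sobesahv both end in -v yet inflect differently (nialmudv, sobesahvani), so the final letter is not what conditions the rule; the second-to-last letter is.
"guhudvepr" has second-to-last letter 'p'. The stems whose second-to-last letter is 'p' (balinpapr → balinpaprani, hezwipr → hezwiprani) add -ani.
The other patterns: stems whose second-to-last letter is 'd' insert -al- after the first vowel; stems whose second-to-last letter is 'm' or 's' delete the last vowel and add -ul.
So guhudvepr → guhudveprani.

guhudveprani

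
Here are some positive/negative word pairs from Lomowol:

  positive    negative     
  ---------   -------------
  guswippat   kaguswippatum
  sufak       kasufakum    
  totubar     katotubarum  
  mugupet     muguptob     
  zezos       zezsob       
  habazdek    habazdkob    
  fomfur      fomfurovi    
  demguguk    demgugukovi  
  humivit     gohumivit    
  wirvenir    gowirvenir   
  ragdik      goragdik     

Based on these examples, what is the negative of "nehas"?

kanehasum

guswippat and mugupet both end in -t yet inflect differently (kaguswippatum, muguptob), so the final letter is not what conditions the rule; the last vowel is.
"nehas" has last vowel 'a'. The stems whose last vowel is 'a' (guswippat → kaguswippatum, sufak → kasufakum, totubar → katotubarum) add ka- … -um around the stem.
So nehas → kanehasum.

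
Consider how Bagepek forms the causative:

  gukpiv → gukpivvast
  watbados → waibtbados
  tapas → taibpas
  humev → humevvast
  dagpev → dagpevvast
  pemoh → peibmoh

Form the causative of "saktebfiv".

humev and tapas both have 2 vowels yet inflect differently (humevvast, taibpas), so the number of vowels is not what conditions the rule; the final letter is.
"saktebfiv" ends in -v. The stems ending in -v (humev → humevvast, dagpev → dagpevvast, gukpiv → gukpivvast) double the final consonant and add -ast.
So saktebfiv → saktebfivvast.

saktebfivvast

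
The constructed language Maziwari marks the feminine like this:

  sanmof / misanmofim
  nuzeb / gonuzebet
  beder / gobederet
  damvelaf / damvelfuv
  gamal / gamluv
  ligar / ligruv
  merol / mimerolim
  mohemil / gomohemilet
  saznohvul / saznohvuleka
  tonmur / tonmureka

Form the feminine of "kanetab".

kanetbuv

"kanetab" has last vowel 'a'. The stems whose last vowel is 'a' (gamal → gamluv, damvelaf → damvelfuv, ligar → ligruv) delete the last vowel and add -uv.
So kanetab → kanetbuv.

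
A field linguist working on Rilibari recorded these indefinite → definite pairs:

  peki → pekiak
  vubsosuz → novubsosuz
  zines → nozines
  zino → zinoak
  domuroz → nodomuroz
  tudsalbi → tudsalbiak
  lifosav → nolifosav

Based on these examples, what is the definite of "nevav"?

nonevav

zino and domuroz both have last vowel 'o' yet inflect differently (zinoak, nodomuroz), so the last vowel is not what conditions the rule; whether the stem ends in a vowel or a consonant is.
"nevav" ends in a consonant. The stems ending in a consonant (vubsosuz → novubsosuz, lifosav → nolifosav, domuroz → nodomuroz) add the prefix no-.
The other pattern: stems ending in a vowel add -ak.
So nevav → nonevav.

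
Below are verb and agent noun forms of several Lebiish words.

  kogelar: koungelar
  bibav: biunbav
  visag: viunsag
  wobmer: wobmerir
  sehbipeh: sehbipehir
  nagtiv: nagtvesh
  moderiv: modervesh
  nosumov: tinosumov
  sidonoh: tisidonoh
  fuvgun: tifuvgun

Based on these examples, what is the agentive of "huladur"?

tihuladur

kogelar and wobmer both end in -r yet inflect differently (koungelar, wobmerir), so the final letter is not what conditions the rule; the last vowel is.
"huladur" has last vowel 'u'. The one such stem in the data (fuvgun → tifuvgun) adds the prefix ti-, so the same rule applies.
So huladur → tihuladur.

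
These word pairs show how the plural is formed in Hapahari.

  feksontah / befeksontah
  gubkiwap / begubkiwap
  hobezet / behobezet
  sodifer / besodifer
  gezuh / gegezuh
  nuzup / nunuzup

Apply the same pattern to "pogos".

popogos

"pogos" has 2 vowels. The stems with 2 vowels (gezuh → gegezuh, nuzup → nunuzup) repeat the first consonant+vowel as a prefix.
The other pattern: stems with 3 vowels add the prefix be-.
So pogos → popogos.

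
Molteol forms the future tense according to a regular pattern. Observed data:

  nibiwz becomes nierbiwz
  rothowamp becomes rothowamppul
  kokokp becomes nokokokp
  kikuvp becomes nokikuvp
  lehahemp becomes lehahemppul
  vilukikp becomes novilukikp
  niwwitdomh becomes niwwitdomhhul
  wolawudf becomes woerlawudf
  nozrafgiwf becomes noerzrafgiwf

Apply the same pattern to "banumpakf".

rothowamp and kikuvp both end in -p yet inflect differently (rothowamppul, nokikuvp), so the final letter is not what conditions the rule; the second-to-last letter is.
"banumpakf" has second-to-last letter 'k'. The stems whose second-to-last letter is 'k' (kokokp → nokokokp, vilukikp → novilukikp) add the prefix no-.
So banumpakf → nobanumpakf.

nobanumpakf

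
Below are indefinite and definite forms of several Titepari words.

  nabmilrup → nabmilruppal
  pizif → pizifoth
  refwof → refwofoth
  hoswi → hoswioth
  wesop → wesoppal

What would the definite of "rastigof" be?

rastigofoth

"rastigof" ends in -f. The stems ending in -f (refwof → refwofoth, pizif → pizifoth) add -oth.
So rastigof → rastigofoth.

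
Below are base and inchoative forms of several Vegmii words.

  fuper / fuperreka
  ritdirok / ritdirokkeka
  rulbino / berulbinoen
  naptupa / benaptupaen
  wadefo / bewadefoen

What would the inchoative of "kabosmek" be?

ritdirok and rulbino both have last vowel 'o' yet inflect differently (ritdirokkeka, berulbinoen), so the last vowel is not what conditions the rule; whether the stem ends in a vowel or a consonant is.
"kabosmek" ends in a consonant. The stems ending in a consonant (fuper → fuperreka, ritdirok → ritdirokkeka) double the final consonant and add -eka.
So kabosmek → kabosmekkeka.

kabosmekkeka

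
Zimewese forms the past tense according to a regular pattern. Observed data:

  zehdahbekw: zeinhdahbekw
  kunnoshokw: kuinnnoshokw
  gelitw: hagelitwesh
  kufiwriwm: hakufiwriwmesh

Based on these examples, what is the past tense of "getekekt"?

geintekekt

zehdahbekw and gelitw both end in -w yet inflect differently (zeinhdahbekw, hagelitwesh), so the final letter is not what conditions the rule; the second-to-last letter is.
"getekekt" has second-to-last letter 'k'. The stems whose second-to-last letter is 'k' (zehdahbekw → zeinhdahbekw, kunnoshokw → kuinnnoshokw) insert -in- after the first vowel.
So getekekt → geintekekt.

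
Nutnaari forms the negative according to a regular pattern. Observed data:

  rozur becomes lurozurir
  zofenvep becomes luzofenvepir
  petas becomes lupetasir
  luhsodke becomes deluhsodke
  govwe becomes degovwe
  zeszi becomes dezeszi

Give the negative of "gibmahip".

lugibmahipir

zofenvep and luhsodke both have last vowel 'e' yet inflect differently (luzofenvepir, deluhsodke), so the last vowel is not what conditions the rule; whether the stem ends in a vowel or a consonant is.
"gibmahip" ends in a consonant. The stems ending in a consonant (rozur → lurozurir, zofenvep → luzofenvepir, petas → lupetasir) add lu- … -ir around the stem.
So gibmahip → lugibmahipir.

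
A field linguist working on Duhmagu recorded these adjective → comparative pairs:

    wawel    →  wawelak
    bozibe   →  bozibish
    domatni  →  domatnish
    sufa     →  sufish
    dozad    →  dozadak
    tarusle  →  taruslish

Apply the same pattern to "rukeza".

rukezish

"rukeza" ends in a vowel. The stems ending in a vowel (sufa → sufish, tarusle → taruslish, domatni → domatnish) drop the final letter and add -ish.
So rukeza → rukezish.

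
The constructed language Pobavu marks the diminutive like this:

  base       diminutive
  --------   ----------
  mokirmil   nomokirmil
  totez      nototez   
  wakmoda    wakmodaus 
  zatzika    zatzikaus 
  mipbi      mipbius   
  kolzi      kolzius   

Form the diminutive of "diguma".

mipbi and mokirmil both have last vowel 'i' yet inflect differently (mipbius, nomokirmil), so the last vowel is not what conditions the rule; whether the stem ends in a vowel or a consonant is.
"diguma" ends in a vowel. The stems ending in a vowel (mipbi → mipbius, kolzi → kolzius, zatzika → zatzikaus) add -us.
So diguma → digumaus.

digumaus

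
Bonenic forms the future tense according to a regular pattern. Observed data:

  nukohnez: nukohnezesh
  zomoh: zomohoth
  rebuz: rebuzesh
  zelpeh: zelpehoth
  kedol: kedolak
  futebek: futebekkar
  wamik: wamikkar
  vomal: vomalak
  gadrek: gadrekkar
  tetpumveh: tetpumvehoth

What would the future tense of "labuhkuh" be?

labuhkuhoth

zelpeh and nukohnez both have last vowel 'e' yet inflect differently (zelpehoth, nukohnezesh), so the last vowel is not what conditions the rule; the final letter is.
"labuhkuh" ends in -h. The stems ending in -h (zelpeh → zelpehoth, tetpumveh → tetpumvehoth, zomoh → zomohoth) add -oth.
So labuhkuh → labuhkuhoth.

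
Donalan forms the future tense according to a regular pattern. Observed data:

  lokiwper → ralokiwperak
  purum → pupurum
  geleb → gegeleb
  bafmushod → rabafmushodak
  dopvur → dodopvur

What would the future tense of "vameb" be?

lokiwper and dopvur both end in -r yet inflect differently (ralokiwperak, dodopvur), so the final letter is not what conditions the rule; the number of vowels is.
"vameb" has 2 vowels. The stems with 2 vowels (purum → pupurum, geleb → gegeleb, dopvur → dodopvur) repeat the first consonant+vowel as a prefix.
The other pattern: stems with 3 vowels add ra- … -ak around the stem.
So vameb → vavameb.

vavameb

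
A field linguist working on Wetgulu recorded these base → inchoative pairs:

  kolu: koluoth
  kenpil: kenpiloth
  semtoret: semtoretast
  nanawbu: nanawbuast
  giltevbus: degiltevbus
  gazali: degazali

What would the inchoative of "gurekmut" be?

"gurekmut" begins with g-. The stems beginning with g- (giltevbus → degiltevbus, gazali → degazali) add the prefix de-.
The other patterns: stems beginning with k- add -oth; stems beginning with n- or s- add -ast.
So gurekmut → degurekmut.

degurekmut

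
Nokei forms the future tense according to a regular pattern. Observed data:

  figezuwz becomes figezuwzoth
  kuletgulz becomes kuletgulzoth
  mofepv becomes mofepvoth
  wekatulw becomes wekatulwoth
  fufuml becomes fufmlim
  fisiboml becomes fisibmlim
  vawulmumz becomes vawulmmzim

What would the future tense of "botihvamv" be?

"botihvamv" has second-to-last letter 'm'. The stems whose second-to-last letter is 'm' (vawulmumz → vawulmmzim, fufuml → fufmlim, fisiboml → fisibmlim) delete the last vowel and add -im.
The other pattern: stems whose second-to-last letter is 'l', 'p' or 'w' add -oth.
So botihvamv → botihvmvim.

botihvmvim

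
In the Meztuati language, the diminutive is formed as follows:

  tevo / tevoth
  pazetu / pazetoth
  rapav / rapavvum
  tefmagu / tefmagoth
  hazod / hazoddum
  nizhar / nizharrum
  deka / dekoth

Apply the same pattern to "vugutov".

vugutovvum

"vugutov" ends in a consonant. The stems ending in a consonant (rapav → rapavvum, nizhar → nizharrum, hazod → hazoddum) double the final consonant and add -um.
So vugutov → vugutovvum.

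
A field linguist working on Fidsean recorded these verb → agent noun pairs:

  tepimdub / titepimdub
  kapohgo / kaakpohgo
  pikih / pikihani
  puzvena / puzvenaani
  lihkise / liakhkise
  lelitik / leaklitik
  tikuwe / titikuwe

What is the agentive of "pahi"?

lihkise and tikuwe both end in -e yet inflect differently (liakhkise, titikuwe), so the final letter is not what conditions the rule; the first letter is.
"pahi" begins with p-. The stems beginning with p- (puzvena → puzvenaani, pikih → pikihani) add -ani.
The other patterns: stems beginning with k- or l- insert -ak- after the first vowel; stems beginning with t- add the prefix ti-.
So pahi → pahiani.

pahiani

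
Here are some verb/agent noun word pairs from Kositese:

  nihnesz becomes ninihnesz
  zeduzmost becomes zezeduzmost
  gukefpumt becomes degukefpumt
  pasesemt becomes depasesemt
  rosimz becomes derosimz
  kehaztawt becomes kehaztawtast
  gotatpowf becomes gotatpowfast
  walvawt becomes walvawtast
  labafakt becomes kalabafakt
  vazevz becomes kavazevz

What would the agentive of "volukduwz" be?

volukduwzast

"volukduwz" has second-to-last letter 'w'. The stems whose second-to-last letter is 'w' (kehaztawt → kehaztawtast, gotatpowf → gotatpowfast, walvawt → walvawtast) add -ast.
The other patterns: stems whose second-to-last letter is 's' repeat the first consonant+vowel as a prefix; stems whose second-to-last letter is 'm' add the prefix de-; stems whose second-to-last letter is 'k' or 'v' add the prefix ka-.
So volukduwz → volukduwzast.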